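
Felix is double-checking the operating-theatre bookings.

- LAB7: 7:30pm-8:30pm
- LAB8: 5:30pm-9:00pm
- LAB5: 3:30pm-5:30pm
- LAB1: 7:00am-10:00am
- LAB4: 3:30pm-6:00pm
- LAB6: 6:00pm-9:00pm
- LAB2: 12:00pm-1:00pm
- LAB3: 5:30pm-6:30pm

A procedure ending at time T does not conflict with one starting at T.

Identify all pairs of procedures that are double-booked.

LAB3 & LAB4, LAB3 & LAB6, LAB3 & LAB8, LAB4 & LAB5, LAB4 & LAB8, LAB6 & LAB7, LAB6 & LAB8, LAB7 & LAB8

Sorted by start: LAB1, LAB2, LAB4, LAB5, LAB3, LAB8, LAB6, LAB7.
LAB2 starts after LAB1 ends — done with LAB1.
LAB4 starts after LAB2 ends — done with LAB2.
LAB5 starts before LAB4 ends → LAB4 and LAB5 overlap.
LAB3 starts before LAB4 ends → LAB4 and LAB3 overlap.
LAB8 starts before LAB4 ends → LAB4 and LAB8 overlap.
LAB6 starts exactly when LAB4 ends (back-to-back, no overlap) — done with LAB4.
LAB3 starts exactly when LAB5 ends (back-to-back, no overlap) — done with LAB5.
LAB8 starts before LAB3 ends → LAB3 and LAB8 overlap.
LAB6 starts before LAB3 ends → LAB3 and LAB6 overlap.
LAB7 starts after LAB3 ends.
LAB6 starts before LAB8 ends → LAB8 and LAB6 overlap.
LAB7 starts before LAB8 ends → LAB8 and LAB7 overlap.
LAB7 starts before LAB6 ends → LAB6 and LAB7 overlap.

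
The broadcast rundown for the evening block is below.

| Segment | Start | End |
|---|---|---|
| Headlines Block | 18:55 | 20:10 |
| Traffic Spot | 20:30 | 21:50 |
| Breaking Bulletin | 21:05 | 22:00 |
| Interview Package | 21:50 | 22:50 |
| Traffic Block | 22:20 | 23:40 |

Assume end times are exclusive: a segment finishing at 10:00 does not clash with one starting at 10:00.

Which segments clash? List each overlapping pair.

Breaking Bulletin & Interview Package, Breaking Bulletin & Traffic Spot, Interview Package & Traffic Block

Sorted by start: Headlines Block, Traffic Spot, Breaking Bulletin, Interview Package, Traffic Block.
Traffic Spot starts after Headlines Block ends — done with Headlines Block.
Breaking Bulletin starts before Traffic Spot ends → Traffic Spot and Breaking Bulletin overlap.
Interview Package starts exactly when Traffic Spot ends (back-to-back, no overlap) — done with Traffic Spot.
Interview Package starts before Breaking Bulletin ends → Breaking Bulletin and Interview Package overlap.
Traffic Block starts after Breaking Bulletin ends.
Traffic Block starts before Interview Package ends → Interview Package and Traffic Block overlap.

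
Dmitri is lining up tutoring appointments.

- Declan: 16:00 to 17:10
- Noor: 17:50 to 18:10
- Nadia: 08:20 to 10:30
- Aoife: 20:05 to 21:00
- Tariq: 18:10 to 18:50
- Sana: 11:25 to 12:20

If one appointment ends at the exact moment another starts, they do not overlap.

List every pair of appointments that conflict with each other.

none

Check each pair: they overlap iff neither finishes before the other starts.
Sorted by start: Nadia, Sana, Declan, Noor, Tariq, Aoife.
Sana starts after Nadia ends; Nadia is clear from here.
Declan starts after Sana ends; Sana is clear from here.
Noor starts after Declan ends; Declan is clear from here.
Tariq starts exactly when Noor ends (back-to-back, no overlap); Noor is clear from here.
Aoife starts after Tariq ends.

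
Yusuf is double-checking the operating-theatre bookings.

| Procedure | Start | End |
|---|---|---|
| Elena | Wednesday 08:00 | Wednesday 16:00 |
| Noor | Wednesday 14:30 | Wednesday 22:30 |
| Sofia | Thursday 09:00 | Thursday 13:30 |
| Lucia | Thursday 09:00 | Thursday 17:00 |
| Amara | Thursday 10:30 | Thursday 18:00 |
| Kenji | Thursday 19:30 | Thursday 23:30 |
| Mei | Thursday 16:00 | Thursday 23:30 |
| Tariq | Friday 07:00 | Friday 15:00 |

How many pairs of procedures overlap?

Sorted by start: Elena, Noor, Sofia, Lucia, Amara, Mei, Kenji, Tariq.
Noor starts before Elena ends → Elena and Noor overlap.
Sofia starts after Elena ends, so Elena has no further overlaps.
Sofia starts after Noor ends, so Noor has no further overlaps.
Lucia starts before Sofia ends → Sofia and Lucia overlap.
Amara starts before Sofia ends → Sofia and Amara overlap.
Mei starts after Sofia ends, so Sofia has no further overlaps.
Amara starts before Lucia ends → Lucia and Amara overlap.
Mei starts before Lucia ends → Lucia and Mei overlap.
Kenji starts after Lucia ends, so Lucia has no further overlaps.
Mei starts before Amara ends → Amara and Mei overlap.
Kenji starts after Amara ends, so Amara has no further overlaps.
Kenji starts before Mei ends → Mei and Kenji overlap.
Tariq starts after Mei ends.
Tariq starts after Kenji ends.
Overlapping pairs: Amara & Lucia, Amara & Mei, Amara & Sofia, Elena & Noor, Kenji & Mei, Lucia & Mei, Lucia & Sofia — 7 in total.

7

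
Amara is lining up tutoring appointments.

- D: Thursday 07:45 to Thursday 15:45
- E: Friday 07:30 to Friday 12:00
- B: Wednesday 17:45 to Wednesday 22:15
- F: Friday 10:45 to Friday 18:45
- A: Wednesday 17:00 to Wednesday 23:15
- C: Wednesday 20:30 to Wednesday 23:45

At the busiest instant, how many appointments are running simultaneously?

Sweep the timeline, counting +1 at each start and −1 at each end (ends before starts at a tie):
Wednesday 17:00 start A → 1
Wednesday 17:45 start B → 2
Wednesday 20:30 start C → 3
Wednesday 22:15 end B → 2
Wednesday 23:15 end A → 1
Wednesday 23:45 end C → 0
Thursday 07:45 start D → 1
Thursday 15:45 end D → 0
Friday 07:30 start E → 1
Friday 10:45 start F → 2
Friday 12:00 end E → 1
Friday 18:45 end F → 0
Peak is 3, at Wednesday 20:30 (A, B, C).

3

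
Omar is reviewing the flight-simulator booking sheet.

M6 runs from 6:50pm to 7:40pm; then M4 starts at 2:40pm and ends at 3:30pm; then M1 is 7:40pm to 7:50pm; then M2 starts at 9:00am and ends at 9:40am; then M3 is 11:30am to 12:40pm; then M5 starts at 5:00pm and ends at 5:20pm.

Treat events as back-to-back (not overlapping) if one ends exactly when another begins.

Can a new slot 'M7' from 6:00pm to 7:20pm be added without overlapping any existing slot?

No — it overlaps M6

M2: ends 9:40am at or before M7 starts 6:00pm → clear.
M3: ends 12:40pm at or before M7 starts 6:00pm → clear.
M4: ends 3:30pm at or before M7 starts 6:00pm → clear.
M5: ends 5:20pm at or before M7 starts 6:00pm → clear.
M6: starts 6:50pm before M7 ends 7:20pm, and ends 7:40pm after M7 starts 6:00pm → overlap.
M1: starts 7:40pm at or after M7 ends 7:20pm → clear.
M7 overlaps M6.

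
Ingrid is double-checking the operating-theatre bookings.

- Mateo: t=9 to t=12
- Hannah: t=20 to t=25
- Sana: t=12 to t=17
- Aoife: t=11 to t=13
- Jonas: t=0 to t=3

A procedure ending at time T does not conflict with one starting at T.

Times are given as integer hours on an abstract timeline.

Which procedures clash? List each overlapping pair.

Sorted by start: Jonas, Mateo, Aoife, Sana, Hannah.
Mateo starts after Jonas ends — done with Jonas.
Aoife starts before Mateo ends → Mateo and Aoife overlap.
Sana starts exactly when Mateo ends (back-to-back, no overlap) — done with Mateo.
Sana starts before Aoife ends → Aoife and Sana overlap.
Hannah starts after Aoife ends.
Hannah starts after Sana ends.

Aoife & Mateo, Aoife & Sana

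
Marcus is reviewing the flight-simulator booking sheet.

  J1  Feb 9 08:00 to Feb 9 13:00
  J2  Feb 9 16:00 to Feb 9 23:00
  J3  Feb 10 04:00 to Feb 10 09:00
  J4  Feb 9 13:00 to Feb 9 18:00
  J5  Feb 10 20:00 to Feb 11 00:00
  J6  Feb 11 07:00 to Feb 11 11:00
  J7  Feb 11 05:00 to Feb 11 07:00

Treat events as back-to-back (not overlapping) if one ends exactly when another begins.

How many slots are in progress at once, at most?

2

Sort all start/end points and keep a running count:
Feb 9 08:00 start J1 → 1
Feb 9 13:00 end J1 → 0
Feb 9 13:00 start J4 → 1
Feb 9 16:00 start J2 → 2
Feb 9 18:00 end J4 → 1
Feb 9 23:00 end J2 → 0
Feb 10 04:00 start J3 → 1
Feb 10 09:00 end J3 → 0
Feb 10 20:00 start J5 → 1
Feb 11 00:00 end J5 → 0
Feb 11 05:00 start J7 → 1
Feb 11 07:00 end J7 → 0
Feb 11 07:00 start J6 → 1
Feb 11 11:00 end J6 → 0
Peak is 2, at Feb 9 16:00 (J2, J4).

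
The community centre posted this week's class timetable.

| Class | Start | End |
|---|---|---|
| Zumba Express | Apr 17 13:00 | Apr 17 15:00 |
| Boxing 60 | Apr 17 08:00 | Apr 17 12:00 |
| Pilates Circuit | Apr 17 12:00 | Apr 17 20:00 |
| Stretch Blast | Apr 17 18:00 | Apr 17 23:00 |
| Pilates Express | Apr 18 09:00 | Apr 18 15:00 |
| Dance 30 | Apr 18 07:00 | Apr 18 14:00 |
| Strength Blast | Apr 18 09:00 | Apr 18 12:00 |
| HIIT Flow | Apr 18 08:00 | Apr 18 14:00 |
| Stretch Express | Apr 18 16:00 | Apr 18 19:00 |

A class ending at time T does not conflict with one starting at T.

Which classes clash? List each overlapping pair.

Dance 30 & HIIT Flow, Dance 30 & Pilates Express, Dance 30 & Strength Blast, HIIT Flow & Pilates Express, HIIT Flow & Strength Blast, Pilates Circuit & Stretch Blast, Pilates Circuit & Zumba Express, Pilates Express & Strength Blast

Sorted by start: Boxing 60, Pilates Circuit, Zumba Express, Stretch Blast, Dance 30, HIIT Flow, Pilates Express, Strength Blast, Stretch Express.
Pilates Circuit starts exactly when Boxing 60 ends (back-to-back, no overlap); Boxing 60 is clear from here.
Zumba Express starts before Pilates Circuit ends → Pilates Circuit and Zumba Express overlap.
Stretch Blast starts before Pilates Circuit ends → Pilates Circuit and Stretch Blast overlap.
Dance 30 starts after Pilates Circuit ends; Pilates Circuit is clear from here.
Stretch Blast starts after Zumba Express ends; Zumba Express is clear from here.
Dance 30 starts after Stretch Blast ends; Stretch Blast is clear from here.
HIIT Flow starts before Dance 30 ends → Dance 30 and HIIT Flow overlap.
Pilates Express starts before Dance 30 ends → Dance 30 and Pilates Express overlap.
Strength Blast starts before Dance 30 ends → Dance 30 and Strength Blast overlap.
Stretch Express starts after Dance 30 ends.
Pilates Express starts before HIIT Flow ends → HIIT Flow and Pilates Express overlap.
Strength Blast starts before HIIT Flow ends → HIIT Flow and Strength Blast overlap.
Stretch Express starts after HIIT Flow ends.
Strength Blast starts before Pilates Express ends → Pilates Express and Strength Blast overlap.
Stretch Express starts after Pilates Express ends.
Stretch Express starts after Strength Blast ends.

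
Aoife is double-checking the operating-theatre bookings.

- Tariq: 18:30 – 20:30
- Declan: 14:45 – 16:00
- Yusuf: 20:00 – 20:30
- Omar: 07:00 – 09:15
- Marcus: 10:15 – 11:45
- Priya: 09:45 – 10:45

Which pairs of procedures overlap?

Marcus & Priya, Tariq & Yusuf

Two intervals overlap when each starts before the other ends.
Sorted by start: Omar, Priya, Marcus, Declan, Tariq, Yusuf.
Priya starts after Omar ends, so Omar has no further overlaps.
Marcus starts before Priya ends → Priya and Marcus overlap.
Declan starts after Priya ends, so Priya has no further overlaps.
Declan starts after Marcus ends, so Marcus has no further overlaps.
Tariq starts after Declan ends, so Declan has no further overlaps.
Yusuf starts before Tariq ends → Tariq and Yusuf overlap.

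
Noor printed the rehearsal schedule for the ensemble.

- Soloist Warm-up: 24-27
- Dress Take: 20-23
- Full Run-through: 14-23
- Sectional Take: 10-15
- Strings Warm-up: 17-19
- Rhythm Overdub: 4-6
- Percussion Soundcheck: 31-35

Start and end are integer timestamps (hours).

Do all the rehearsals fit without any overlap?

No

Sorted by start: Rhythm Overdub, Sectional Take, Full Run-through, Strings Warm-up, Dress Take, Soloist Warm-up, Percussion Soundcheck.
Sectional Take starts after Rhythm Overdub ends; Rhythm Overdub is clear from here.
Full Run-through starts before Sectional Take ends → Sectional Take and Full Run-through overlap.
That's a conflict, so the schedule is not conflict-free.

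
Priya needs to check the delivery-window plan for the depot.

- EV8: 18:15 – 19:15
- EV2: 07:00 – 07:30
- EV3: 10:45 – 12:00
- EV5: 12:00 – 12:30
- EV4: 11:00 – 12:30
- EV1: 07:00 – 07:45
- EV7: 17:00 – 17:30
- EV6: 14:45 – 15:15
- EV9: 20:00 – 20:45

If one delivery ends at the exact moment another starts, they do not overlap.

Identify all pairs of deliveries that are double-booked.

EV1 & EV2, EV3 & EV4, EV4 & EV5

Sorted by start: EV1, EV2, EV3, EV4, EV5, EV6, EV7, EV8, EV9.
EV2 starts before EV1 ends → EV1 and EV2 overlap.
EV3 starts after EV1 ends, so EV1 has no further overlaps.
EV3 starts after EV2 ends, so EV2 has no further overlaps.
EV4 starts before EV3 ends → EV3 and EV4 overlap.
EV5 starts exactly when EV3 ends (back-to-back, no overlap), so EV3 has no further overlaps.
EV5 starts before EV4 ends → EV4 and EV5 overlap.
EV6 starts after EV4 ends, so EV4 has no further overlaps.
EV6 starts after EV5 ends, so EV5 has no further overlaps.
EV7 starts after EV6 ends, so EV6 has no further overlaps.
EV8 starts after EV7 ends, so EV7 has no further overlaps.
EV9 starts after EV8 ends.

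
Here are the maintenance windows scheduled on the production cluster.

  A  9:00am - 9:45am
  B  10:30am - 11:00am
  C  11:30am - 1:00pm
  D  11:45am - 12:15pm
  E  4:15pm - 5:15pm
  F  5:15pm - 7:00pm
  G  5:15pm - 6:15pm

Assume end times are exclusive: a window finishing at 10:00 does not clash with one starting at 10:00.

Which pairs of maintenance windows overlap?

Two intervals overlap when each starts before the other ends.
Sorted by start: A, B, C, D, E, F, G.
B starts after A ends, so nothing later overlaps A either.
C starts after B ends, so nothing later overlaps B either.
D starts before C ends → C and D overlap.
E starts after C ends, so nothing later overlaps C either.
E starts after D ends, so nothing later overlaps D either.
F starts exactly when E ends (back-to-back, no overlap), so nothing later overlaps E either.
G starts before F ends → F and G overlap.

C & D, F & G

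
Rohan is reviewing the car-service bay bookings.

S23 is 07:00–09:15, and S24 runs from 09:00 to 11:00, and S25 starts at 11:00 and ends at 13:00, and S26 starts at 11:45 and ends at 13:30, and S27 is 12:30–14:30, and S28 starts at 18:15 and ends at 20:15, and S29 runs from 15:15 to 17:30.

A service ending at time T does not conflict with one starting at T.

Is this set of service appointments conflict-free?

Check each pair: they overlap iff neither finishes before the other starts.
Sorted by start: S23, S24, S25, S26, S27, S29, S28.
S24 starts before S23 ends → S23 and S24 overlap.
That's a conflict, so the schedule is not conflict-free.

No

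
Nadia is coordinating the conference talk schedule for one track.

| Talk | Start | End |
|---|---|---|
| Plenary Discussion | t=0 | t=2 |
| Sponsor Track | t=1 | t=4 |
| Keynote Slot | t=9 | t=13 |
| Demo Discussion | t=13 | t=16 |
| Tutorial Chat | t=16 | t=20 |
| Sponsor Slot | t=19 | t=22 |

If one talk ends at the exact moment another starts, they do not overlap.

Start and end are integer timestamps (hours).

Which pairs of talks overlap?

Two intervals overlap when each starts before the other ends.
Sorted by start: Plenary Discussion, Sponsor Track, Keynote Slot, Demo Discussion, Tutorial Chat, Sponsor Slot.
Sponsor Track starts before Plenary Discussion ends → Plenary Discussion and Sponsor Track overlap.
Keynote Slot starts after Plenary Discussion ends, so Plenary Discussion has no further overlaps.
Keynote Slot starts after Sponsor Track ends, so Sponsor Track has no further overlaps.
Demo Discussion starts exactly when Keynote Slot ends (back-to-back, no overlap), so Keynote Slot has no further overlaps.
Tutorial Chat starts exactly when Demo Discussion ends (back-to-back, no overlap), so Demo Discussion has no further overlaps.
Sponsor Slot starts before Tutorial Chat ends → Tutorial Chat and Sponsor Slot overlap.

Plenary Discussion & Sponsor Track, Sponsor Slot & Tutorial Chat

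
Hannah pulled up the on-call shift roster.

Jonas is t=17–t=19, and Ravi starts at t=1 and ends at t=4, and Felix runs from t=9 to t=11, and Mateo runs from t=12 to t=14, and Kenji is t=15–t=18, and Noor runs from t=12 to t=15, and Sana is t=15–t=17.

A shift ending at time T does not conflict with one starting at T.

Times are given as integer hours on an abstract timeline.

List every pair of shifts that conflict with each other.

Two intervals overlap when each starts before the other ends.
Sorted by start: Ravi, Felix, Mateo, Noor, Kenji, Sana, Jonas.
Felix starts after Ravi ends; Ravi is clear from here.
Mateo starts after Felix ends; Felix is clear from here.
Noor starts before Mateo ends → Mateo and Noor overlap.
Kenji starts after Mateo ends; Mateo is clear from here.
Kenji starts exactly when Noor ends (back-to-back, no overlap); Noor is clear from here.
Sana starts before Kenji ends → Kenji and Sana overlap.
Jonas starts before Kenji ends → Kenji and Jonas overlap.
Jonas starts exactly when Sana ends (back-to-back, no overlap).

Jonas & Kenji, Kenji & Sana, Mateo & Noor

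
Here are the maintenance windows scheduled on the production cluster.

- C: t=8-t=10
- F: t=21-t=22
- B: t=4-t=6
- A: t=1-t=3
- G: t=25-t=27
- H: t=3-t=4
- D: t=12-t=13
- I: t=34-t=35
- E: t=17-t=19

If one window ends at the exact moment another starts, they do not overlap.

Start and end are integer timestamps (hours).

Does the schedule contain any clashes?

No

Two intervals overlap when each starts before the other ends.
Sorted by start: A, H, B, C, D, E, F, G, I.
H starts exactly when A ends (back-to-back, no overlap) — done with A.
B starts exactly when H ends (back-to-back, no overlap) — done with H.
C starts after B ends — done with B.
D starts after C ends — done with C.
E starts after D ends — done with D.
F starts after E ends — done with E.
G starts after F ends — done with F.
I starts after G ends.
Every pair is clear; the schedule has no overlaps.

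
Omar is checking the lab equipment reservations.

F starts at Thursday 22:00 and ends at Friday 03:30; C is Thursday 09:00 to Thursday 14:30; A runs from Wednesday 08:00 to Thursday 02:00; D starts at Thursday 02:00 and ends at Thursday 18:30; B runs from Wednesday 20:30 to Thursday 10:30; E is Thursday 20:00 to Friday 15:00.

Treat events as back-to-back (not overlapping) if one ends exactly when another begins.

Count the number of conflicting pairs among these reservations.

Sorted by start: A, B, D, C, E, F.
B starts before A ends → A and B overlap.
D starts exactly when A ends (back-to-back, no overlap), so A has no further overlaps.
D starts before B ends → B and D overlap.
C starts before B ends → B and C overlap.
E starts after B ends, so B has no further overlaps.
C starts before D ends → D and C overlap.
E starts after D ends, so D has no further overlaps.
E starts after C ends, so C has no further overlaps.
F starts before E ends → E and F overlap.
Overlapping pairs: A & B, B & C, B & D, C & D, E & F — 5 in total.

5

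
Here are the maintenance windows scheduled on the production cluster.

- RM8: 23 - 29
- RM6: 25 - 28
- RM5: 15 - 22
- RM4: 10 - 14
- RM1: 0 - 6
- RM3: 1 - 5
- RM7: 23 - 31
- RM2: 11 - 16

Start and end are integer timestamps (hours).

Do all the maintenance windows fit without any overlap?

Two intervals overlap when each starts before the other ends.
Sorted by start: RM1, RM3, RM4, RM2, RM5, RM7, RM8, RM6.
RM3 starts before RM1 ends → RM1 and RM3 overlap.
That's a conflict, so the schedule is not conflict-free.

No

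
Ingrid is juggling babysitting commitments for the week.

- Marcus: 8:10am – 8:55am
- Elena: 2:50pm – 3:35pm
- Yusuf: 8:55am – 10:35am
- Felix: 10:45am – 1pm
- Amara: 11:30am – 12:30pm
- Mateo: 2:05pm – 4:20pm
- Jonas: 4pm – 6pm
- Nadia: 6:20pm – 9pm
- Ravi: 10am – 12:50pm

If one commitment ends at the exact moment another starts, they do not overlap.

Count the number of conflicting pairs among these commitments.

Sorted by start: Marcus, Yusuf, Ravi, Felix, Amara, Mateo, Elena, Jonas, Nadia.
Yusuf starts exactly when Marcus ends (back-to-back, no overlap) — done with Marcus.
Ravi starts before Yusuf ends → Yusuf and Ravi overlap.
Felix starts after Yusuf ends — done with Yusuf.
Felix starts before Ravi ends → Ravi and Felix overlap.
Amara starts before Ravi ends → Ravi and Amara overlap.
Mateo starts after Ravi ends — done with Ravi.
Amara starts before Felix ends → Felix and Amara overlap.
Mateo starts after Felix ends — done with Felix.
Mateo starts after Amara ends — done with Amara.
Elena starts before Mateo ends → Mateo and Elena overlap.
Jonas starts before Mateo ends → Mateo and Jonas overlap.
Nadia starts after Mateo ends.
Jonas starts after Elena ends — done with Elena.
Nadia starts after Jonas ends.
Overlapping pairs: Amara & Felix, Amara & Ravi, Elena & Mateo, Felix & Ravi, Jonas & Mateo, Ravi & Yusuf — 6 in total.

6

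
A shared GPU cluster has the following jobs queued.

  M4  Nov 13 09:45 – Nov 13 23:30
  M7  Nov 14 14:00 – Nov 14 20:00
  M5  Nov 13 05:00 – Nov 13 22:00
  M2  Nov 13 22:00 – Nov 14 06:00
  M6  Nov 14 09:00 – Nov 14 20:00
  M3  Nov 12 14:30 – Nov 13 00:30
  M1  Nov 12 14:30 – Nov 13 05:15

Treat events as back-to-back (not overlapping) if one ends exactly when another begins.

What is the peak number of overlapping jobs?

2

Walk through starts and ends in time order (an end at T is processed before a start at T):
Nov 12 14:30 start M1 → 1
Nov 12 14:30 start M3 → 2
Nov 13 00:30 end M3 → 1
Nov 13 05:00 start M5 → 2
Nov 13 05:15 end M1 → 1
Nov 13 09:45 start M4 → 2
Nov 13 22:00 end M5 → 1
Nov 13 22:00 start M2 → 2
Nov 13 23:30 end M4 → 1
Nov 14 06:00 end M2 → 0
Nov 14 09:00 start M6 → 1
Nov 14 14:00 start M7 → 2
Nov 14 20:00 end M6 → 1
Nov 14 20:00 end M7 → 0
Peak is 2, at Nov 12 14:30 (M1, M3).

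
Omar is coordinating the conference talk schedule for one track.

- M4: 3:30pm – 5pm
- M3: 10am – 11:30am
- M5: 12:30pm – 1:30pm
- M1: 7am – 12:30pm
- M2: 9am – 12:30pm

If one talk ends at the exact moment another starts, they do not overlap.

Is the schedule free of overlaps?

Sorted by start: M1, M2, M3, M5, M4.
M2 starts before M1 ends → M1 and M2 overlap.
That's a conflict, so the schedule is not conflict-free.

No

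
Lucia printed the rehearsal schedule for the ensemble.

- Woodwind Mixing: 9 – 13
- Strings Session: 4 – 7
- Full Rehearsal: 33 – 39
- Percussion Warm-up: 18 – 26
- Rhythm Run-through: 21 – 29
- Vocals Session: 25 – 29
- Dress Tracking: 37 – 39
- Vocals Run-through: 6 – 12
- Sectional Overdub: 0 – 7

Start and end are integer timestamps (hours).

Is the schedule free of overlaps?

No

Two intervals overlap when each starts before the other ends.
Sorted by start: Sectional Overdub, Strings Session, Vocals Run-through, Woodwind Mixing, Percussion Warm-up, Rhythm Run-through, Vocals Session, Full Rehearsal, Dress Tracking.
Strings Session starts before Sectional Overdub ends → Sectional Overdub and Strings Session overlap.
That's a conflict, so the schedule is not conflict-free.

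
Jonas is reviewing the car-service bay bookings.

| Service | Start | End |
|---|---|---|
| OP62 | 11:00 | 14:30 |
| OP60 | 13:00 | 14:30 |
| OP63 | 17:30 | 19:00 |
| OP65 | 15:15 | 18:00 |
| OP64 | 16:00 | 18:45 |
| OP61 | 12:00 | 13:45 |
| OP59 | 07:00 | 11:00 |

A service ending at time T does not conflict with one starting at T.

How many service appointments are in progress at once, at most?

Sweep the timeline, counting +1 at each start and −1 at each end (ends before starts at a tie):
07:00 start OP59 → 1
11:00 end OP59 → 0
11:00 start OP62 → 1
12:00 start OP61 → 2
13:00 start OP60 → 3
13:45 end OP61 → 2
14:30 end OP60 → 1
14:30 end OP62 → 0
15:15 start OP65 → 1
16:00 start OP64 → 2
17:30 start OP63 → 3
18:00 end OP65 → 2
18:45 end OP64 → 1
19:00 end OP63 → 0
Peak is 3, at 13:00 (OP60, OP61, OP62).

3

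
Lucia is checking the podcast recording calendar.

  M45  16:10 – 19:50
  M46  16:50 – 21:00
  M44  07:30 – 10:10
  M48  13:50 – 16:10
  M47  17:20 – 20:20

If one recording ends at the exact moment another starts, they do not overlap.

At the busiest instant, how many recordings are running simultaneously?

Sweep the timeline, counting +1 at each start and −1 at each end (ends before starts at a tie):
07:30 start M44 → 1
10:10 end M44 → 0
13:50 start M48 → 1
16:10 end M48 → 0
16:10 start M45 → 1
16:50 start M46 → 2
17:20 start M47 → 3
19:50 end M45 → 2
20:20 end M47 → 1
21:00 end M46 → 0
Peak is 3, at 17:20 (M45, M46, M47).

3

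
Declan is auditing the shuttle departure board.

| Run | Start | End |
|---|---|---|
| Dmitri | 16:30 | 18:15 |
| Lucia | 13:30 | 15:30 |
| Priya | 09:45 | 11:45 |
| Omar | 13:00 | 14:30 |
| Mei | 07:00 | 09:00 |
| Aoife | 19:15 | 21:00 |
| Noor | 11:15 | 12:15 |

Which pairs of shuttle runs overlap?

Sorted by start: Mei, Priya, Noor, Omar, Lucia, Dmitri, Aoife.
Priya starts after Mei ends, so Mei has no further overlaps.
Noor starts before Priya ends → Priya and Noor overlap.
Omar starts after Priya ends, so Priya has no further overlaps.
Omar starts after Noor ends, so Noor has no further overlaps.
Lucia starts before Omar ends → Omar and Lucia overlap.
Dmitri starts after Omar ends, so Omar has no further overlaps.
Dmitri starts after Lucia ends, so Lucia has no further overlaps.
Aoife starts after Dmitri ends.

Lucia & Omar, Noor & Priya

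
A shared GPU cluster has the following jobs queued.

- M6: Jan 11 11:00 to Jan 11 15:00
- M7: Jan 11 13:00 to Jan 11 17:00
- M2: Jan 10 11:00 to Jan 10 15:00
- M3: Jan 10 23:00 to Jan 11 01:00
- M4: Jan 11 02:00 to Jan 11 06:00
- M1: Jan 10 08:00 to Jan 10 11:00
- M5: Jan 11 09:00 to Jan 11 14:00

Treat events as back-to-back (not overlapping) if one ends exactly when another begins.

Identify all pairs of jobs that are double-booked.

M5 & M6, M5 & M7, M6 & M7

Two intervals overlap when each starts before the other ends.
Sorted by start: M1, M2, M3, M4, M5, M6, M7.
M2 starts exactly when M1 ends (back-to-back, no overlap) — done with M1.
M3 starts after M2 ends — done with M2.
M4 starts after M3 ends — done with M3.
M5 starts after M4 ends — done with M4.
M6 starts before M5 ends → M5 and M6 overlap.
M7 starts before M5 ends → M5 and M7 overlap.
M7 starts before M6 ends → M6 and M7 overlap.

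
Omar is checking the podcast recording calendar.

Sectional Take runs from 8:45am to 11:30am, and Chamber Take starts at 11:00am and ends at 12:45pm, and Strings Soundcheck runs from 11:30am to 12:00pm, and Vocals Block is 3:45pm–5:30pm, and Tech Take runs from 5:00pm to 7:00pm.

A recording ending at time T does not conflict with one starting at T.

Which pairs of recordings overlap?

Chamber Take & Sectional Take, Chamber Take & Strings Soundcheck, Tech Take & Vocals Block

Sorted by start: Sectional Take, Chamber Take, Strings Soundcheck, Vocals Block, Tech Take.
Chamber Take starts before Sectional Take ends → Sectional Take and Chamber Take overlap.
Strings Soundcheck starts exactly when Sectional Take ends (back-to-back, no overlap); Sectional Take is clear from here.
Strings Soundcheck starts before Chamber Take ends → Chamber Take and Strings Soundcheck overlap.
Vocals Block starts after Chamber Take ends; Chamber Take is clear from here.
Vocals Block starts after Strings Soundcheck ends; Strings Soundcheck is clear from here.
Tech Take starts before Vocals Block ends → Vocals Block and Tech Take overlap.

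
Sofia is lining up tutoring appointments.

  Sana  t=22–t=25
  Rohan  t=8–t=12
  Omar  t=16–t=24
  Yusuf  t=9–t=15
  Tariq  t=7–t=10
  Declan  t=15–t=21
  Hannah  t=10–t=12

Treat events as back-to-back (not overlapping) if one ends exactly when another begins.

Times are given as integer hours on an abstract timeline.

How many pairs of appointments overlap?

7

Sorted by start: Tariq, Rohan, Yusuf, Hannah, Declan, Omar, Sana.
Rohan starts before Tariq ends → Tariq and Rohan overlap.
Yusuf starts before Tariq ends → Tariq and Yusuf overlap.
Hannah starts exactly when Tariq ends (back-to-back, no overlap), so nothing later overlaps Tariq either.
Yusuf starts before Rohan ends → Rohan and Yusuf overlap.
Hannah starts before Rohan ends → Rohan and Hannah overlap.
Declan starts after Rohan ends, so nothing later overlaps Rohan either.
Hannah starts before Yusuf ends → Yusuf and Hannah overlap.
Declan starts exactly when Yusuf ends (back-to-back, no overlap), so nothing later overlaps Yusuf either.
Declan starts after Hannah ends, so nothing later overlaps Hannah either.
Omar starts before Declan ends → Declan and Omar overlap.
Sana starts after Declan ends.
Sana starts before Omar ends → Omar and Sana overlap.
Overlapping pairs: Declan & Omar, Hannah & Rohan, Hannah & Yusuf, Omar & Sana, Rohan & Tariq, Rohan & Yusuf, Tariq & Yusuf — 7 in total.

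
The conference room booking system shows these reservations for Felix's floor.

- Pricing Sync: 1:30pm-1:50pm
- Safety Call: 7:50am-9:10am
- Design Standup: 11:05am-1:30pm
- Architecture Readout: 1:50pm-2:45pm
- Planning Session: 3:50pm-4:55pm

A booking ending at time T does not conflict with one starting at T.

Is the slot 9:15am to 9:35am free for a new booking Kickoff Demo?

Safety Call: ends 9:10am at or before Kickoff Demo starts 9:15am → clear.
Design Standup: starts 11:05am at or after Kickoff Demo ends 9:35am → clear.
Pricing Sync: starts 1:30pm at or after Kickoff Demo ends 9:35am → clear.
Architecture Readout: starts 1:50pm at or after Kickoff Demo ends 9:35am → clear.
Planning Session: starts 3:50pm at or after Kickoff Demo ends 9:35am → clear.

Yes — the slot is free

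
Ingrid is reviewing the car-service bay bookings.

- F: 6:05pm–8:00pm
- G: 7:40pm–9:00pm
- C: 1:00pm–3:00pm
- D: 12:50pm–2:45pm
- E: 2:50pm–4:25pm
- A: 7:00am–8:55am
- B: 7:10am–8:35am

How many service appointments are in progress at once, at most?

2

Sweep the timeline, counting +1 at each start and −1 at each end (ends before starts at a tie):
7:00am start A → 1
7:10am start B → 2
8:35am end B → 1
8:55am end A → 0
12:50pm start D → 1
1:00pm start C → 2
2:45pm end D → 1
2:50pm start E → 2
3:00pm end C → 1
4:25pm end E → 0
6:05pm start F → 1
7:40pm start G → 2
8:00pm end F → 1
9:00pm end G → 0
Peak is 2, at 7:10am (A, B).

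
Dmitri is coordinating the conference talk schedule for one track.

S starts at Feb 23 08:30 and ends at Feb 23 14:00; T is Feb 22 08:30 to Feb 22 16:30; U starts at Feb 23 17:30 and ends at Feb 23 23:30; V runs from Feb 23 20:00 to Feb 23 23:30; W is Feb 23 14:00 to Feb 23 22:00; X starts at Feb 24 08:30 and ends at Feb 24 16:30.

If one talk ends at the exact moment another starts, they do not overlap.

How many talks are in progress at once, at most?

3

Sort all start/end points and keep a running count:
Feb 22 08:30 start T → 1
Feb 22 16:30 end T → 0
Feb 23 08:30 start S → 1
Feb 23 14:00 end S → 0
Feb 23 14:00 start W → 1
Feb 23 17:30 start U → 2
Feb 23 20:00 start V → 3
Feb 23 22:00 end W → 2
Feb 23 23:30 end U → 1
Feb 23 23:30 end V → 0
Feb 24 08:30 start X → 1
Feb 24 16:30 end X → 0
Peak is 3, at Feb 23 20:00 (U, V, W).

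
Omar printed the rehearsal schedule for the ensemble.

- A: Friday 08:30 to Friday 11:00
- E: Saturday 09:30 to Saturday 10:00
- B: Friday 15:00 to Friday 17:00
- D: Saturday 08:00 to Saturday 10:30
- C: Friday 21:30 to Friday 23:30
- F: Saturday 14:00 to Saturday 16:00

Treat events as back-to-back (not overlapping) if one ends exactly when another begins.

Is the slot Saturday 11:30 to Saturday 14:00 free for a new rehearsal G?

A: ends Friday 11:00 at or before G starts Saturday 11:30 → clear.
B: ends Friday 17:00 at or before G starts Saturday 11:30 → clear.
C: ends Friday 23:30 at or before G starts Saturday 11:30 → clear.
D: ends Saturday 10:30 at or before G starts Saturday 11:30 → clear.
E: ends Saturday 10:00 at or before G starts Saturday 11:30 → clear.
F: starts Saturday 14:00 at or after G ends Saturday 14:00 → clear.

Yes — the slot is free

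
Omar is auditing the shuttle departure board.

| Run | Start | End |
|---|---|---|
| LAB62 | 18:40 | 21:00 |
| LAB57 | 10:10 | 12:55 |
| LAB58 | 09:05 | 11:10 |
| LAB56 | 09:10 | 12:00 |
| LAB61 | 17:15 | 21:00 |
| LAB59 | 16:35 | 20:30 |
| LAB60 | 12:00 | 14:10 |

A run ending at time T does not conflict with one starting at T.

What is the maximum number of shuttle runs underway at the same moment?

Walk through starts and ends in time order (an end at T is processed before a start at T):
09:05 start LAB58 → 1
09:10 start LAB56 → 2
10:10 start LAB57 → 3
11:10 end LAB58 → 2
12:00 end LAB56 → 1
12:00 start LAB60 → 2
12:55 end LAB57 → 1
14:10 end LAB60 → 0
16:35 start LAB59 → 1
17:15 start LAB61 → 2
18:40 start LAB62 → 3
20:30 end LAB59 → 2
21:00 end LAB61 → 1
21:00 end LAB62 → 0
Peak is 3, at 10:10 (LAB56, LAB57, LAB58).

3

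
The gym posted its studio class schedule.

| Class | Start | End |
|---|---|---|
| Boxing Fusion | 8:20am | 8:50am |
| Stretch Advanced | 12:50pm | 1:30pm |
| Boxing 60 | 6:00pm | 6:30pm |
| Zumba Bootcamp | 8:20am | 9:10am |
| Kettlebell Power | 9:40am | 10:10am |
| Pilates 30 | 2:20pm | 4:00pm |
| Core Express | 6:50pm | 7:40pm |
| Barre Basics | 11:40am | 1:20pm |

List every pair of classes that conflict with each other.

Barre Basics & Stretch Advanced, Boxing Fusion & Zumba Bootcamp

Sorted by start: Boxing Fusion, Zumba Bootcamp, Kettlebell Power, Barre Basics, Stretch Advanced, Pilates 30, Boxing 60, Core Express.
Zumba Bootcamp starts before Boxing Fusion ends → Boxing Fusion and Zumba Bootcamp overlap.
Kettlebell Power starts after Boxing Fusion ends; Boxing Fusion is clear from here.
Kettlebell Power starts after Zumba Bootcamp ends; Zumba Bootcamp is clear from here.
Barre Basics starts after Kettlebell Power ends; Kettlebell Power is clear from here.
Stretch Advanced starts before Barre Basics ends → Barre Basics and Stretch Advanced overlap.
Pilates 30 starts after Barre Basics ends; Barre Basics is clear from here.
Pilates 30 starts after Stretch Advanced ends; Stretch Advanced is clear from here.
Boxing 60 starts after Pilates 30 ends; Pilates 30 is clear from here.
Core Express starts after Boxing 60 ends.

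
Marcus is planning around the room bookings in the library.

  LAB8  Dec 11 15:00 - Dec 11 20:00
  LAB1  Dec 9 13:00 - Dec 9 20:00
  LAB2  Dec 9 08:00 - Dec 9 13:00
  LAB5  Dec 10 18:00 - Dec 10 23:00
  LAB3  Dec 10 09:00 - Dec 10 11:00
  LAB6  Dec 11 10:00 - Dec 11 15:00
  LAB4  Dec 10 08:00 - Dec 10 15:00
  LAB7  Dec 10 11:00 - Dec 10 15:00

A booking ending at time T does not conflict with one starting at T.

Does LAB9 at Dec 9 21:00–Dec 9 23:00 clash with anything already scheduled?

LAB2: ends Dec 9 13:00 at or before LAB9 starts Dec 9 21:00 → clear.
LAB1: ends Dec 9 20:00 at or before LAB9 starts Dec 9 21:00 → clear.
LAB4: starts Dec 10 08:00 at or after LAB9 ends Dec 9 23:00 → clear.
LAB3: starts Dec 10 09:00 at or after LAB9 ends Dec 9 23:00 → clear.
LAB7: starts Dec 10 11:00 at or after LAB9 ends Dec 9 23:00 → clear.
LAB5: starts Dec 10 18:00 at or after LAB9 ends Dec 9 23:00 → clear.
LAB6: starts Dec 11 10:00 at or after LAB9 ends Dec 9 23:00 → clear.
LAB8: starts Dec 11 15:00 at or after LAB9 ends Dec 9 23:00 → clear.

No — it doesn't clash with anything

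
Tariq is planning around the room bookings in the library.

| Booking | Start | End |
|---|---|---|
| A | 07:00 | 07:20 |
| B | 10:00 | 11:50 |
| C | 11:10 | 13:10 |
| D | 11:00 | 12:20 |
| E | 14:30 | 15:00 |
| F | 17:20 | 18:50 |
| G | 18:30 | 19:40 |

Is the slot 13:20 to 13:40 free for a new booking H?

A: ends 07:20 at or before H starts 13:20 → clear.
B: ends 11:50 at or before H starts 13:20 → clear.
D: ends 12:20 at or before H starts 13:20 → clear.
C: ends 13:10 at or before H starts 13:20 → clear.
E: starts 14:30 at or after H ends 13:40 → clear.
F: starts 17:20 at or after H ends 13:40 → clear.
G: starts 18:30 at or after H ends 13:40 → clear.

Yes — the slot is free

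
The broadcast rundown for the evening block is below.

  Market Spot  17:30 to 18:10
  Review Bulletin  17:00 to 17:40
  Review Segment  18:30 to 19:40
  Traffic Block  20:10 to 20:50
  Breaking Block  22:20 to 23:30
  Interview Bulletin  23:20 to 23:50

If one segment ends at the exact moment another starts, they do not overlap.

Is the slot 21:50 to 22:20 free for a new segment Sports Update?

Yes — the slot is free

Review Bulletin: ends 17:40 at or before Sports Update starts 21:50 → clear.
Market Spot: ends 18:10 at or before Sports Update starts 21:50 → clear.
Review Segment: ends 19:40 at or before Sports Update starts 21:50 → clear.
Traffic Block: ends 20:50 at or before Sports Update starts 21:50 → clear.
Breaking Block: starts 22:20 at or after Sports Update ends 22:20 → clear.
Interview Bulletin: starts 23:20 at or after Sports Update ends 22:20 → clear.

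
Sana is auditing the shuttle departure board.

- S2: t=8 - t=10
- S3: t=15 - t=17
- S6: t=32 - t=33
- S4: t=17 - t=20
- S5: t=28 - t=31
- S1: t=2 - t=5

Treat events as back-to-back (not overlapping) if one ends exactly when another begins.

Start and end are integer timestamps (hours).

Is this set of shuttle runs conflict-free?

Two intervals overlap when each starts before the other ends.
Sorted by start: S1, S2, S3, S4, S5, S6.
S2 starts after S1 ends; S1 is clear from here.
S3 starts after S2 ends; S2 is clear from here.
S4 starts exactly when S3 ends (back-to-back, no overlap); S3 is clear from here.
S5 starts after S4 ends; S4 is clear from here.
S6 starts after S5 ends.
Every pair is clear; the schedule has no overlaps.

Yes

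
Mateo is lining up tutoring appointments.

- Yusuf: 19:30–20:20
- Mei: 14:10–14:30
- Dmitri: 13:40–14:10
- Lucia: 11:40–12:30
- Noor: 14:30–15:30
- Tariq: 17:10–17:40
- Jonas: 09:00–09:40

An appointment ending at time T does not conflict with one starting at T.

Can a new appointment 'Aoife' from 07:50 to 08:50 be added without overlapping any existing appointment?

Yes — the slot is free

Jonas: starts 09:00 at or after Aoife ends 08:50 → clear.
Lucia: starts 11:40 at or after Aoife ends 08:50 → clear.
Dmitri: starts 13:40 at or after Aoife ends 08:50 → clear.
Mei: starts 14:10 at or after Aoife ends 08:50 → clear.
Noor: starts 14:30 at or after Aoife ends 08:50 → clear.
Tariq: starts 17:10 at or after Aoife ends 08:50 → clear.
Yusuf: starts 19:30 at or after Aoife ends 08:50 → clear.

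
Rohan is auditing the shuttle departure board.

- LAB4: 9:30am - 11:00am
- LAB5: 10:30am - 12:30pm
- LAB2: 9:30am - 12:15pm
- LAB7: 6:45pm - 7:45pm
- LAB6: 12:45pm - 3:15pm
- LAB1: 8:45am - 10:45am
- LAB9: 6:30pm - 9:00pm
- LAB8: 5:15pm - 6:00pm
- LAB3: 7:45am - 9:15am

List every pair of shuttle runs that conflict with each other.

LAB1 & LAB2, LAB1 & LAB3, LAB1 & LAB4, LAB1 & LAB5, LAB2 & LAB4, LAB2 & LAB5, LAB4 & LAB5, LAB7 & LAB9

Sorted by start: LAB3, LAB1, LAB2, LAB4, LAB5, LAB6, LAB8, LAB9, LAB7.
LAB1 starts before LAB3 ends → LAB3 and LAB1 overlap.
LAB2 starts after LAB3 ends, so LAB3 has no further overlaps.
LAB2 starts before LAB1 ends → LAB1 and LAB2 overlap.
LAB4 starts before LAB1 ends → LAB1 and LAB4 overlap.
LAB5 starts before LAB1 ends → LAB1 and LAB5 overlap.
LAB6 starts after LAB1 ends, so LAB1 has no further overlaps.
LAB4 starts before LAB2 ends → LAB2 and LAB4 overlap.
LAB5 starts before LAB2 ends → LAB2 and LAB5 overlap.
LAB6 starts after LAB2 ends, so LAB2 has no further overlaps.
LAB5 starts before LAB4 ends → LAB4 and LAB5 overlap.
LAB6 starts after LAB4 ends, so LAB4 has no further overlaps.
LAB6 starts after LAB5 ends, so LAB5 has no further overlaps.
LAB8 starts after LAB6 ends, so LAB6 has no further overlaps.
LAB9 starts after LAB8 ends, so LAB8 has no further overlaps.
LAB7 starts before LAB9 ends → LAB9 and LAB7 overlap.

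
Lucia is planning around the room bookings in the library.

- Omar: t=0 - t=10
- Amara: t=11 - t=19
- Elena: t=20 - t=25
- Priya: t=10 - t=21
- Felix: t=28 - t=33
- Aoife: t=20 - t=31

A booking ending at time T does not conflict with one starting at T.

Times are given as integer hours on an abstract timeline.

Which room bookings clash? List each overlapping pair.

Amara & Priya, Aoife & Elena, Aoife & Felix, Aoife & Priya, Elena & Priya

Sorted by start: Omar, Priya, Amara, Elena, Aoife, Felix.
Priya starts exactly when Omar ends (back-to-back, no overlap), so nothing later overlaps Omar either.
Amara starts before Priya ends → Priya and Amara overlap.
Elena starts before Priya ends → Priya and Elena overlap.
Aoife starts before Priya ends → Priya and Aoife overlap.
Felix starts after Priya ends.
Elena starts after Amara ends, so nothing later overlaps Amara either.
Aoife starts before Elena ends → Elena and Aoife overlap.
Felix starts after Elena ends.
Felix starts before Aoife ends → Aoife and Felix overlap.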